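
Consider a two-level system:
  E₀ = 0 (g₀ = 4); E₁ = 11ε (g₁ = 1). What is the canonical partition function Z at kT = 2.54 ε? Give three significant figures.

Eᵢ/kT = 0, 4.3307.
Z = Σ gᵢe^(−Eᵢ/kT) = 4·e^(−0) + 1·e^(−4.3307) = 4.0000 + 0.013158 = 4.0132.

Z = 4.01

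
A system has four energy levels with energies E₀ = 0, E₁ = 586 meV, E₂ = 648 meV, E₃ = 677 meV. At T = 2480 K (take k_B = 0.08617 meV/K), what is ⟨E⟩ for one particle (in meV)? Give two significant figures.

84 meV

k_BT = 0.08617 × 2480 K = 213.7 meV.
Eᵢ/kT = 0, 2.742, 3.032, 3.168.
Z = Σ e^(−Eᵢ/kT) = e^(−0) + e^(−2.742) + e^(−3.032) + e^(−3.168) = 1.000 + 0.06444 + 0.04822 + 0.04209 = 1.155.
⟨E⟩ = Σ Eᵢ e^(−Eᵢ/kT) / Z = (0·1.000 + 586·0.06444 + 648·0.04822 + 677·0.04209) / 1.155 = 84 meV.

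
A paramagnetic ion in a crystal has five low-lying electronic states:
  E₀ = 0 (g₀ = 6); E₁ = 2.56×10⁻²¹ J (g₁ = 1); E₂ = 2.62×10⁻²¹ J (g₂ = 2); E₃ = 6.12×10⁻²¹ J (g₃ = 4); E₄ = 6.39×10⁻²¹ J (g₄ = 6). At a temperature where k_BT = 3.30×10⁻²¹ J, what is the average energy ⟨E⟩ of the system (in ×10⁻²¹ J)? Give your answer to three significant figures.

Eᵢ/kT = 0, 0.77576, 0.79394, 1.8545, 1.9364.
Z = Σ gᵢe^(−Eᵢ/kT) = 6·e^(−0) + 1·e^(−0.77576) + 2·e^(−0.79394) + 4·e^(−1.8545) + 6·e^(−1.9364) = 6.0000 + 0.46035 + 0.90412 + 0.62612 + 0.86533 = 8.8559.
⟨E⟩ = Σ Eᵢ gᵢe^(−Eᵢ/kT) / Z = (0·6.0000 + 2.56·0.46035 + 2.62·0.90412 + 6.12·0.62612 + 6.39·0.86533) / 8.8559 = 1.46 ×10⁻²¹ J.

1.46 ×10⁻²¹ J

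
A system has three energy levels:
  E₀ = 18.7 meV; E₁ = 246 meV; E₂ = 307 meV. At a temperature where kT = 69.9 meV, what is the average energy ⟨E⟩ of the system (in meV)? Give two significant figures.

31 meV

Eᵢ/kT = 0.2675, 3.519, 4.392.
Z = Σ e^(−Eᵢ/kT) = e^(−0.2675) + e^(−3.519) + e^(−4.392) = 0.7653 + 0.02963 + 0.01238 = 0.8073.
⟨E⟩ = Σ Eᵢ e^(−Eᵢ/kT) / Z = (18.7·0.7653 + 246·0.02963 + 307·0.01238) / 0.8073 = 31 meV.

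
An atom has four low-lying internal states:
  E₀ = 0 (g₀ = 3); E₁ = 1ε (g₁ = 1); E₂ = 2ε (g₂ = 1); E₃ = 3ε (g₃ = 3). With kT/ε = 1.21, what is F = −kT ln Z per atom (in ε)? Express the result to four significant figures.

-1.641 ε

Eᵢ/kT = 0, 0.826446, 1.65289, 2.47934.
Z = Σ gᵢe^(−Eᵢ/kT) = 3·e^(−0) + 1·e^(−0.826446) + 1·e^(−1.65289) + 3·e^(−2.47934) = 3.00000 + 0.437602 + 0.191496 + 0.251396 = 3.88049.
F = −kT ln Z = −1.21 × ln(3.88049) = −1.21 × 1.35596 = -1.641 ε.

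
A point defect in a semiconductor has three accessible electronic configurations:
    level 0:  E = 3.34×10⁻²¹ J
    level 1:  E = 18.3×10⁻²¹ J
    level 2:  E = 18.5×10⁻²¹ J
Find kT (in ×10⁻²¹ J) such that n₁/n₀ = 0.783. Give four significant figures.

n₁/n₀ = exp[−(E₁−E₀)/kT] = 0.783.
⇒ (E₁−E₀)/kT = ln(1/0.783) = ln(1.27714) = 0.244623.
kT = 14.96 ×10⁻²¹ J / 0.244623 = 61.16 ×10⁻²¹ J.

61.16 ×10⁻²¹ J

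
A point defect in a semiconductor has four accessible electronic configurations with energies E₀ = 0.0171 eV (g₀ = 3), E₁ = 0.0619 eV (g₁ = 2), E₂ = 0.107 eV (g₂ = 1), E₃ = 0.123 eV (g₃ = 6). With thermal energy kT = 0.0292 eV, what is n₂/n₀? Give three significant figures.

0.0153

n₂/n₀ = (g₂/g₀) exp[−(E₂−E₀)/kT] = (1/3) × exp(−(0.0899 eV)/(0.0292 eV)) = (1/3) × exp(-3.0788) = 0.0153.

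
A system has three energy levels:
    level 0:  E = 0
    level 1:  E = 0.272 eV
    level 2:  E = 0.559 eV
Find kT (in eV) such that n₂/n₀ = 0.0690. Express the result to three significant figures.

0.209 eV

n₂/n₀ = exp[−(E₂−E₀)/kT] = 0.0690.
⇒ (E₂−E₀)/kT = ln(1/0.0690) = ln(14.493) = 2.6737.
kT = 0.559 eV / 2.6737 = 0.209 eV.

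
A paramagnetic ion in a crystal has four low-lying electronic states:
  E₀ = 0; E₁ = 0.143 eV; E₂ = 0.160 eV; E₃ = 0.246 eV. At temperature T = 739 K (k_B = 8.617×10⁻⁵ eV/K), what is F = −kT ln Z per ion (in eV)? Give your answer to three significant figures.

k_BT = 8.617×10⁻⁵ × 739 K = 0.063680 eV.
Eᵢ/kT = 0, 2.2456, 2.5126, 3.8631.
Z = Σ e^(−Eᵢ/kT) = e^(−0) + e^(−2.2456) + e^(−2.5126) + e^(−3.8631) = 1.0000 + 0.10586 + 0.081057 + 0.021003 = 1.2079.
F = −kT ln Z = −0.063680 × ln(1.2079) = −0.063680 × 0.18888 = -0.0120 eV.

-0.0120 eV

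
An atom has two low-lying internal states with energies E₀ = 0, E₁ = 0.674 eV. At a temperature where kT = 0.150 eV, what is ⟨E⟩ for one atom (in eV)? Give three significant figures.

Eᵢ/kT = 0, 4.4933.
Z = Σ e^(−Eᵢ/kT) = e^(−0) + e^(−4.4933) = 1.0000 + 0.011184 = 1.0112.
⟨E⟩ = Σ Eᵢ e^(−Eᵢ/kT) / Z = (0·1.0000 + 0.674·0.011184) / 1.0112 = 0.00745 eV.

0.00745 eV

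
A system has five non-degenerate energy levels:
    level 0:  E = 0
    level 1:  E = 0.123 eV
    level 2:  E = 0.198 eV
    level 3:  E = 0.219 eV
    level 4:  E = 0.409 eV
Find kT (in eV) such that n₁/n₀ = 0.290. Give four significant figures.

0.09936 eV

n₁/n₀ = exp[−(E₁−E₀)/kT] = 0.290.
⇒ (E₁−E₀)/kT = ln(1/0.290) = ln(3.44828) = 1.23788.
kT = 0.123 eV / 1.23788 = 0.09936 eV.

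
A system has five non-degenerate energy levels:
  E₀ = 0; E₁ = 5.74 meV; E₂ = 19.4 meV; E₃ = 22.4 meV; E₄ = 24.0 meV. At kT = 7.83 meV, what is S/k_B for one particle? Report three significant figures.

Eᵢ/kT = 0, 0.73308, 2.4777, 2.8608, 3.0651.
Z = Σ e^(−Eᵢ/kT) = e^(−0) + e^(−0.73308) + e^(−2.4777) + e^(−2.8608) + e^(−3.0651) = 1.0000 + 0.48043 + 0.083936 + 0.057223 + 0.046649 = 1.6682.
⟨E⟩ = Σ EᵢPᵢ = 4.0687 meV.
S/k_B = ln Z + ⟨E⟩/kT = ln(1.6682) + 4.0687/7.83 = 0.51175 + 0.51963 = 1.03.

1.03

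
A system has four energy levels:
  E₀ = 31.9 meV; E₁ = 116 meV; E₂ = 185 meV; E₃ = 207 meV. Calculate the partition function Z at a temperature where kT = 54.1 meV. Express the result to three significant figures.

Z = 0.726

Eᵢ/kT = 0.58965, 2.1442, 3.4196, 3.8262.
Z = Σ e^(−Eᵢ/kT) = e^(−0.58965) + e^(−2.1442) + e^(−3.4196) + e^(−3.8262) = 0.55452 + 0.11716 + 0.032726 + 0.021792 = 0.72620.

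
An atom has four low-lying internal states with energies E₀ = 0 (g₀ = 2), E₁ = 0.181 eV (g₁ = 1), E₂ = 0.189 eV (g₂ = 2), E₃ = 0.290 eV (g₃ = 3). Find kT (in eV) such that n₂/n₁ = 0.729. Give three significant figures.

0.00793 eV

n₂/n₁ = (g₂/g₁) exp[−(E₂−E₁)/kT] = 0.729.
⇒ (E₂−E₁)/kT = ln((2/1)/0.729) = ln(2.7435) = 1.0092.
kT = 0.008 eV / 1.0092 = 0.00793 eV.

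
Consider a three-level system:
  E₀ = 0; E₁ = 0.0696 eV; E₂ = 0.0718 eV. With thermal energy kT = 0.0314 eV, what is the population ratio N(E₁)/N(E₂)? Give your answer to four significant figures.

n₁/n₂ = exp[−(E₁−E₂)/kT] = exp(−(-0.0022 eV)/(0.0314 eV)) = exp(0.0700637) = 1.073.

1.073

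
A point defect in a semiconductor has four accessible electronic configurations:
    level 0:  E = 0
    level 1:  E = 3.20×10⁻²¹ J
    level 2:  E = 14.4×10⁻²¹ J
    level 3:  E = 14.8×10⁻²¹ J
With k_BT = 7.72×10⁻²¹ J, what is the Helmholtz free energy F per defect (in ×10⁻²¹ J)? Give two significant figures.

Eᵢ/kT = 0, 0.4145, 1.865, 1.917.
Z = Σ e^(−Eᵢ/kT) = e^(−0) + e^(−0.4145) + e^(−1.865) + e^(−1.917) = 1.000 + 0.6607 + 0.1549 + 0.1470 = 1.963.
F = −kT ln Z = −7.72 × ln(1.963) = −7.72 × 0.6745 = -5.2 ×10⁻²¹ J.

-5.2 ×10⁻²¹ J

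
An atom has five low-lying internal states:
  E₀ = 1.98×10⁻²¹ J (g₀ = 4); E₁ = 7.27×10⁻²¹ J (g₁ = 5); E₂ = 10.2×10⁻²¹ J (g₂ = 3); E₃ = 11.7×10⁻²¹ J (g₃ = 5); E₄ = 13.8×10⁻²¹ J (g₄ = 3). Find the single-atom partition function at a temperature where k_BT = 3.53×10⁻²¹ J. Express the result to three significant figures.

Eᵢ/kT = 0.56091, 2.0595, 2.8895, 3.3144, 3.9093.
Z = Σ gᵢe^(−Eᵢ/kT) = 4·e^(−0.56091) + 5·e^(−2.0595) + 3·e^(−2.8895) + 5·e^(−3.3144) + 3·e^(−3.9093) = 2.2828 + 0.63759 + 0.16681 + 0.18178 + 0.060164 = 3.3291.

Z = 3.33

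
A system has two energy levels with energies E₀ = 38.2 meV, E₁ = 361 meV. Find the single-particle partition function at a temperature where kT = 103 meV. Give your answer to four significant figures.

Z = 0.7202

Eᵢ/kT = 0.370874, 3.50485.
Z = Σ e^(−Eᵢ/kT) = e^(−0.370874) + e^(−3.50485) = 0.690131 + 0.0300513 = 0.720182.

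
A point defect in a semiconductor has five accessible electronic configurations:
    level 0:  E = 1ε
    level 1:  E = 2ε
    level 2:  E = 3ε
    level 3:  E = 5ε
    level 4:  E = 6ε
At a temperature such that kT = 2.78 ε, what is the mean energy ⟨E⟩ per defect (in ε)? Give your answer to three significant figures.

2.33 ε

Eᵢ/kT = 0.35971, 0.71942, 1.0791, 1.7986, 2.1583.
Z = Σ e^(−Eᵢ/kT) = e^(−0.35971) + e^(−0.71942) + e^(−1.0791) + e^(−1.7986) + e^(−2.1583) = 0.69788 + 0.48703 + 0.33990 + 0.16553 + 0.11552 = 1.8059.
⟨E⟩ = Σ Eᵢ e^(−Eᵢ/kT) / Z = (1·0.69788 + 2·0.48703 + 3·0.33990 + 5·0.16553 + 6·0.11552) / 1.8059 = 2.33 ε.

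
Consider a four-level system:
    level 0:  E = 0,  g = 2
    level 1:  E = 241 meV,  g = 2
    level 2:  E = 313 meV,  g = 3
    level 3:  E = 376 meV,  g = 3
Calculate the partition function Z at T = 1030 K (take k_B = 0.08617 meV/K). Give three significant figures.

k_BT = 0.08617 × 1030 K = 88.755 meV.
Eᵢ/kT = 0, 2.7153, 3.5266, 4.2364.
Z = Σ gᵢe^(−Eᵢ/kT) = 2·e^(−0) + 2·e^(−2.7153) + 3·e^(−3.5266) + 3·e^(−4.2364) = 2.0000 + 0.13237 + 0.088214 + 0.043379 = 2.2640.

Z = 2.26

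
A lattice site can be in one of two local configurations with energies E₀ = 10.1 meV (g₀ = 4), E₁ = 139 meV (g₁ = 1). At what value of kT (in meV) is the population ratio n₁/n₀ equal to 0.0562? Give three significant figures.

n₁/n₀ = (g₁/g₀) exp[−(E₁−E₀)/kT] = 0.0562.
⇒ (E₁−E₀)/kT = ln((1/4)/0.0562) = ln(4.4484) = 1.4925.
kT = 128.9 meV / 1.4925 = 86.4 meV.

86.4 meV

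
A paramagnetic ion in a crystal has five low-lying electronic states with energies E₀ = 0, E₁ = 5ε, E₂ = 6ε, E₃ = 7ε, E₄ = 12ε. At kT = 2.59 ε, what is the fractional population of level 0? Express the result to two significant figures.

Eᵢ/kT = 0, 1.931, 2.317, 2.703, 4.633.
Z = Σ e^(−Eᵢ/kT) = e^(−0) + e^(−1.931) + e^(−2.317) + e^(−2.703) + e^(−4.633) = 1.000 + 0.1450 + 0.09857 + 0.06700 + 0.009726 = 1.320.
P₀ = e^(−E₀/kT) / Z = 1.000/1.320 = 0.76.

0.76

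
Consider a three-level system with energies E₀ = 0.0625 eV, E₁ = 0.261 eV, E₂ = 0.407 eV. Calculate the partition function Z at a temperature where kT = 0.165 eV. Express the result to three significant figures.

Z = 0.975

Eᵢ/kT = 0.37879, 1.5818, 2.4667.
Z = Σ e^(−Eᵢ/kT) = e^(−0.37879) + e^(−1.5818) + e^(−2.4667) = 0.68469 + 0.20560 + 0.084864 = 0.97515.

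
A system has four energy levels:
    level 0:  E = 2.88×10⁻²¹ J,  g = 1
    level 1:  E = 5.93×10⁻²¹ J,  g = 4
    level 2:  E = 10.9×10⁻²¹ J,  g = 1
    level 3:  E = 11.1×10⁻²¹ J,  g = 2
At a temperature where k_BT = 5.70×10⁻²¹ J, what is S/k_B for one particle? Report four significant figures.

1.963

Eᵢ/kT = 0.505263, 1.04035, 1.91228, 1.94737.
Z = Σ gᵢe^(−Eᵢ/kT) = 1·e^(−0.505263) + 4·e^(−1.04035) + 1·e^(−1.91228) + 2·e^(−1.94737) = 0.603347 + 1.41332 + 0.147743 + 0.285297 = 2.44971.
⟨E⟩ = Σ EᵢPᵢ = 6.08065 ×10⁻²¹ J.
S/k_B = ln Z + ⟨E⟩/kT = ln(2.44971) + 6.08065/5.70 = 0.895970 + 1.06678 = 1.963.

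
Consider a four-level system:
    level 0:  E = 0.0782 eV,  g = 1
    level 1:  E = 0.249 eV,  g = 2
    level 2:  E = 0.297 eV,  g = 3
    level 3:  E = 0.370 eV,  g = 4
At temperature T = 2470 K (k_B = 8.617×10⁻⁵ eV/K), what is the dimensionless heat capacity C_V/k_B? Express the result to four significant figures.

k_BT = 8.617×10⁻⁵ × 2470 K = 0.212840 eV.
Eᵢ/kT = 0.367412, 1.16989, 1.39541, 1.73840.
Z = Σ gᵢe^(−Eᵢ/kT) = 1·e^(−0.367412) + 2·e^(−1.16989) + 3·e^(−1.39541) + 4·e^(−1.73840) = 0.692524 + 0.620802 + 0.743194 + 0.703206 = 2.75973.
⟨E⟩ = 0.249898 eV, ⟨E²⟩ = 0.0741198 eV².
C_V/k_B = (⟨E²⟩ − ⟨E⟩²)/(kT)² = (0.0741198 − 0.0624490)/0.0453009 = 0.2576.

0.2576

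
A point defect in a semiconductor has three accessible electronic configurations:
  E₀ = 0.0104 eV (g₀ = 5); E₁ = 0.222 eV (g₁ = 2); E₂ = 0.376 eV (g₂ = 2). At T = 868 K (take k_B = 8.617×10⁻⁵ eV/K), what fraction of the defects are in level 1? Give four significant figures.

k_BT = 8.617×10⁻⁵ × 868 K = 0.0747956 eV.
Eᵢ/kT = 0.139046, 2.96809, 5.02703.
Z = Σ gᵢe^(−Eᵢ/kT) = 5·e^(−0.139046) + 2·e^(−2.96809) + 2·e^(−5.02703) = 4.35094 + 0.102803 + 0.0131165 = 4.46686.
P₁ = g₁ e^(−E₁/kT) / Z = 0.102803/4.46686 = 0.02301.

0.02301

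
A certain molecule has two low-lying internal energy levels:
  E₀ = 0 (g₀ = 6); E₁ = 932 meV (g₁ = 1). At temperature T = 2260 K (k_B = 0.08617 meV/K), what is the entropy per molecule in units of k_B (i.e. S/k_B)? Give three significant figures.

k_BT = 0.08617 × 2260 K = 194.74 meV.
Eᵢ/kT = 0, 4.7859.
Z = Σ gᵢe^(−Eᵢ/kT) = 6·e^(−0) + 1·e^(−4.7859) = 6.0000 + 0.0083466 = 6.0083.
⟨E⟩ = Σ EᵢPᵢ = 1.2947 meV.
S/k_B = ln Z + ⟨E⟩/kT = ln(6.0083) + 1.2947/194.74 = 1.7931 + 0.0066484 = 1.80.

1.80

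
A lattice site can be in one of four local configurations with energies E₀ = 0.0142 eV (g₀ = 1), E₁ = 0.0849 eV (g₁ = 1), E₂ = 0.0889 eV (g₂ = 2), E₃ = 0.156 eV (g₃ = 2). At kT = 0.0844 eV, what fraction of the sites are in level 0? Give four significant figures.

Eᵢ/kT = 0.168246, 1.00592, 1.05332, 1.84834.
Z = Σ gᵢe^(−Eᵢ/kT) = 1·e^(−0.168246) + 1·e^(−1.00592) + 2·e^(−1.05332) + 2·e^(−1.84834) = 0.845146 + 0.365708 + 0.697556 + 0.314997 = 2.22341.
P₀ = g₀ e^(−E₀/kT) / Z = 0.845146/2.22341 = 0.3801.

0.3801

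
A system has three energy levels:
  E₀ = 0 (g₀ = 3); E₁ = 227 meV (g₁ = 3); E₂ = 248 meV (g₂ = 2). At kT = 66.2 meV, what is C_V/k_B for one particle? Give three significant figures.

Eᵢ/kT = 0, 3.4290, 3.7462.
Z = Σ gᵢe^(−Eᵢ/kT) = 3·e^(−0) + 3·e^(−3.4290) + 2·e^(−3.7462) = 3.0000 + 0.097258 + 0.047215 = 3.1445.
⟨E⟩ = 10.745 meV, ⟨E²⟩ = 2517.3 meV².
C_V/k_B = (⟨E²⟩ − ⟨E⟩²)/(kT)² = (2517.3 − 115.46)/4382.4 = 0.548.

0.548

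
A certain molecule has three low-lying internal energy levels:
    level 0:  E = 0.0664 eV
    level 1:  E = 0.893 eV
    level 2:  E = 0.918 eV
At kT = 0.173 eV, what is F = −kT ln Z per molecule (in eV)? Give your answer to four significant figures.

Eᵢ/kT = 0.383815, 5.16185, 5.30636.
Z = Σ e^(−Eᵢ/kT) = e^(−0.383815) + e^(−5.16185) + e^(−5.30636) = 0.681257 + 0.00573109 + 0.00495995 = 0.691948.
F = −kT ln Z = −0.173 × ln(0.691948) = −0.173 × -0.368244 = 0.06371 eV.

0.06371 eV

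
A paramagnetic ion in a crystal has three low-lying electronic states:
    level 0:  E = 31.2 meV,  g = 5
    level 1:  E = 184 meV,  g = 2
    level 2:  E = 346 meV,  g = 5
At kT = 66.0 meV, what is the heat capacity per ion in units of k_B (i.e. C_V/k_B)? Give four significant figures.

0.3703

Eᵢ/kT = 0.472727, 2.78788, 5.24242.
Z = Σ gᵢe^(−Eᵢ/kT) = 5·e^(−0.472727) + 2·e^(−2.78788) + 5·e^(−5.24242) = 3.11650 + 0.123103 + 0.0264372 = 3.26604.
⟨E⟩ = 39.5075 meV, ⟨E²⟩ = 3174.01 meV².
C_V/k_B = (⟨E²⟩ − ⟨E⟩²)/(kT)² = (3174.01 − 1560.84)/4356.00 = 0.3703.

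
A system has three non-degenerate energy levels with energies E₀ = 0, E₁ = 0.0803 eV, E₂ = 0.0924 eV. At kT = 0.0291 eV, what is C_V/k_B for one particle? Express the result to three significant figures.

0.740

Eᵢ/kT = 0, 2.7595, 3.1753.
Z = Σ e^(−Eᵢ/kT) = e^(−0) + e^(−2.7595) + e^(−3.1753) = 1.0000 + 0.063323 + 0.041782 = 1.1051.
⟨E⟩ = 0.0080947 eV, ⟨E²⟩ = 0.00069228 eV².
C_V/k_B = (⟨E²⟩ − ⟨E⟩²)/(kT)² = (0.00069228 − 0.000065524)/0.00084681 = 0.740.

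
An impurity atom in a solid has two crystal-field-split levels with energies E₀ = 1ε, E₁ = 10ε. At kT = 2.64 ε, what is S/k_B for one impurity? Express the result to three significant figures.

0.142

Eᵢ/kT = 0.37879, 3.7879.
Z = Σ e^(−Eᵢ/kT) = e^(−0.37879) + e^(−3.7879) = 0.68469 + 0.022643 = 0.70733.
⟨E⟩ = Σ EᵢPᵢ = 1.2881 ε.
S/k_B = ln Z + ⟨E⟩/kT = ln(0.70733) + 1.2881/2.64 = -0.34626 + 0.48792 = 0.142.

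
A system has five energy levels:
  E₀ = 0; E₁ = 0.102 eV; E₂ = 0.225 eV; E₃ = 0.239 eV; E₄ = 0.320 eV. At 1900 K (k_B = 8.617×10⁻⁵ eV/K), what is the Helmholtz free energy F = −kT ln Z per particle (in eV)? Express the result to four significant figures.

-0.1263 eV

k_BT = 8.617×10⁻⁵ × 1900 K = 0.163723 eV.
Eᵢ/kT = 0, 0.623003, 1.37427, 1.45978, 1.95452.
Z = Σ e^(−Eᵢ/kT) = e^(−0) + e^(−0.623003) + e^(−1.37427) + e^(−1.45978) + e^(−1.95452) = 1.00000 + 0.536331 + 0.253024 + 0.232287 + 0.141632 = 2.16327.
F = −kT ln Z = −0.163723 × ln(2.16327) = −0.163723 × 0.771621 = -0.1263 eV.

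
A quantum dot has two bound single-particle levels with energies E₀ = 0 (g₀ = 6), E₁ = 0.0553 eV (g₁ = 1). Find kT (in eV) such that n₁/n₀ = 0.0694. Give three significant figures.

n₁/n₀ = (g₁/g₀) exp[−(E₁−E₀)/kT] = 0.0694.
⇒ (E₁−E₀)/kT = ln((1/6)/0.0694) = ln(2.4015) = 0.87609.
kT = 0.0553 eV / 0.87609 = 0.0631 eV.

0.0631 eV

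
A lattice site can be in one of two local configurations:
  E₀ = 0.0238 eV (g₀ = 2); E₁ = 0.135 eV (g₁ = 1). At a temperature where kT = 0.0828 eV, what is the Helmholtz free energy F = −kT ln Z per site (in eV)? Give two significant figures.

Eᵢ/kT = 0.2874, 1.630.
Z = Σ gᵢe^(−Eᵢ/kT) = 2·e^(−0.2874) + 1·e^(−1.630) = 1.500 + 0.1959 = 1.696.
F = −kT ln Z = −0.0828 × ln(1.696) = −0.0828 × 0.5283 = -0.044 eV.

-0.044 eV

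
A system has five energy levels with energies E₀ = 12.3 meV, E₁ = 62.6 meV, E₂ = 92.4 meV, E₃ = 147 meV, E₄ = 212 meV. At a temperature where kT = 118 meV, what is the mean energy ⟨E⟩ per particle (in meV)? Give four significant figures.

69.83 meV

Eᵢ/kT = 0.104237, 0.530508, 0.783051, 1.24576, 1.79661.
Z = Σ e^(−Eᵢ/kT) = e^(−0.104237) + e^(−0.530508) + e^(−0.783051) + e^(−1.24576) + e^(−1.79661) = 0.901012 + 0.588306 + 0.457010 + 0.287722 + 0.165860 = 2.39991.
⟨E⟩ = Σ Eᵢ e^(−Eᵢ/kT) / Z = (12.3·0.901012 + 62.6·0.588306 + 92.4·0.457010 + 147·0.287722 + 212·0.165860) / 2.39991 = 69.83 meV.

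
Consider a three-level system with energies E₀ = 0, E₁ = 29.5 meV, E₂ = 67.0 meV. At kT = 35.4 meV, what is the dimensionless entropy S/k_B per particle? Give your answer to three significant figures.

Eᵢ/kT = 0, 0.83333, 1.8927.
Z = Σ e^(−Eᵢ/kT) = e^(−0) + e^(−0.83333) + e^(−1.8927) = 1.0000 + 0.43460 + 0.15066 = 1.5853.
⟨E⟩ = Σ EᵢPᵢ = 14.455 meV.
S/k_B = ln Z + ⟨E⟩/kT = ln(1.5853) + 14.455/35.4 = 0.46077 + 0.40833 = 0.869.

0.869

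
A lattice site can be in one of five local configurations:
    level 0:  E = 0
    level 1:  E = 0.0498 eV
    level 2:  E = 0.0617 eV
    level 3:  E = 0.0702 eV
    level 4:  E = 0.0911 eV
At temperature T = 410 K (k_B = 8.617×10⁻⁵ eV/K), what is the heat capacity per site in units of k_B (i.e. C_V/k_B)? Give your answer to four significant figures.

0.7958

k_BT = 8.617×10⁻⁵ × 410 K = 0.0353297 eV.
Eᵢ/kT = 0, 1.40958, 1.74641, 1.98700, 2.57857.
Z = Σ e^(−Eᵢ/kT) = e^(−0) + e^(−1.40958) + e^(−1.74641) + e^(−1.98700) + e^(−2.57857) = 1.00000 + 0.244246 + 0.174399 + 0.137106 + 0.0758824 = 1.63163.
⟨E⟩ = 0.0241854 eV, ⟨E²⟩ = 0.00157823 eV².
C_V/k_B = (⟨E²⟩ − ⟨E⟩²)/(kT)² = (0.00157823 − 0.000584934)/0.00124819 = 0.7958.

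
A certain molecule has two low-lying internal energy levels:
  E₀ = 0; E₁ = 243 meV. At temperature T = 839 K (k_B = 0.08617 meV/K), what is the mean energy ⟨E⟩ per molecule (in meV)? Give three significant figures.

8.15 meV

k_BT = 0.08617 × 839 K = 72.297 meV.
Eᵢ/kT = 0, 3.3611.
Z = Σ e^(−Eᵢ/kT) = e^(−0) + e^(−3.3611) = 1.0000 + 0.034697 = 1.0347.
⟨E⟩ = Σ Eᵢ e^(−Eᵢ/kT) / Z = (0·1.0000 + 243·0.034697) / 1.0347 = 8.15 meV.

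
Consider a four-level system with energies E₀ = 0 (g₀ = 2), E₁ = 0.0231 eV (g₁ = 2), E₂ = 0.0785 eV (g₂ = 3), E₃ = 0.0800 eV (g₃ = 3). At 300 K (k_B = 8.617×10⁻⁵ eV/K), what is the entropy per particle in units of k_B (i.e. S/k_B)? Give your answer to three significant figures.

k_BT = 8.617×10⁻⁵ × 300 K = 0.025851 eV.
Eᵢ/kT = 0, 0.89358, 3.0366, 3.0947.
Z = Σ gᵢe^(−Eᵢ/kT) = 2·e^(−0) + 2·e^(−0.89358) + 3·e^(−3.0366) + 3·e^(−3.0947) = 2.0000 + 0.81838 + 0.14399 + 0.13587 = 3.0982.
⟨E⟩ = Σ EᵢPᵢ = 0.013258 eV.
S/k_B = ln Z + ⟨E⟩/kT = ln(3.0982) + 0.013258/0.025851 = 1.1308 + 0.51286 = 1.64.

1.64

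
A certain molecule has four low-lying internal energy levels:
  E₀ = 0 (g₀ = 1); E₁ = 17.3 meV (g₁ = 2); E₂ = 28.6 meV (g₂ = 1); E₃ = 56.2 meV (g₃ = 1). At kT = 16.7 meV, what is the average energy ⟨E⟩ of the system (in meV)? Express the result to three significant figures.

Eᵢ/kT = 0, 1.0359, 1.7126, 3.3653.
Z = Σ gᵢe^(−Eᵢ/kT) = 1·e^(−0) + 2·e^(−1.0359) + 1·e^(−1.7126) + 1·e^(−3.3653) = 1.0000 + 0.70981 + 0.18040 + 0.034552 = 1.9248.
⟨E⟩ = Σ Eᵢ gᵢe^(−Eᵢ/kT) / Z = (0·1.0000 + 17.3·0.70981 + 28.6·0.18040 + 56.2·0.034552) / 1.9248 = 10.1 meV.

10.1 meV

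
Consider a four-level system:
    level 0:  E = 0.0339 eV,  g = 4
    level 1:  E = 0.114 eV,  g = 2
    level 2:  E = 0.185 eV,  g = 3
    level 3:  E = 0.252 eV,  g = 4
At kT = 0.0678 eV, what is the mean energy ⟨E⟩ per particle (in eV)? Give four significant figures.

0.05998 eV

Eᵢ/kT = 0.500000, 1.68142, 2.72861, 3.71681.
Z = Σ gᵢe^(−Eᵢ/kT) = 4·e^(−0.500000) + 2·e^(−1.68142) + 3·e^(−2.72861) + 4·e^(−3.71681) = 2.42612 + 0.372219 + 0.195930 + 0.0972456 = 3.09151.
⟨E⟩ = Σ Eᵢ gᵢe^(−Eᵢ/kT) / Z = (0.0339·2.42612 + 0.114·0.372219 + 0.185·0.195930 + 0.252·0.0972456) / 3.09151 = 0.05998 eV.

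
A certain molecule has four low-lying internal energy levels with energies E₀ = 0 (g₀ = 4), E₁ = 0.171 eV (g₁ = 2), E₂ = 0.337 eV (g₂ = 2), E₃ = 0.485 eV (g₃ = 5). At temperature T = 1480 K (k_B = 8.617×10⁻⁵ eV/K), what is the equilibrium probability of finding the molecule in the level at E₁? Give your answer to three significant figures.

k_BT = 8.617×10⁻⁵ × 1480 K = 0.12753 eV.
Eᵢ/kT = 0, 1.3409, 2.6425, 3.8030.
Z = Σ gᵢe^(−Eᵢ/kT) = 4·e^(−0) + 2·e^(−1.3409) + 2·e^(−2.6425) + 5·e^(−3.8030) = 4.0000 + 0.52322 + 0.14237 + 0.11152 = 4.7771.
P₁ = g₁ e^(−E₁/kT) / Z = 0.52322/4.7771 = 0.110.

0.110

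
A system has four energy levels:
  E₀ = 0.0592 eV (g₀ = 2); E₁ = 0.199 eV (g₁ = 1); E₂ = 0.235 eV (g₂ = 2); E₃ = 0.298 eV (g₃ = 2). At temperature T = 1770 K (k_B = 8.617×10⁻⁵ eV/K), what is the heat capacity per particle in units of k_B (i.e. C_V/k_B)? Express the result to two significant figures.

k_BT = 8.617×10⁻⁵ × 1770 K = 0.1525 eV.
Eᵢ/kT = 0.3882, 1.305, 1.541, 1.954.
Z = Σ gᵢe^(−Eᵢ/kT) = 2·e^(−0.3882) + 1·e^(−1.305) + 2·e^(−1.541) + 2·e^(−1.954) = 1.357 + 0.2712 + 0.4283 + 0.2834 = 2.340.
⟨E⟩ = 0.1365 eV, ⟨E²⟩ = 0.02749 eV².
C_V/k_B = (⟨E²⟩ − ⟨E⟩²)/(kT)² = (0.02749 − 0.01863)/0.02326 = 0.38.

0.38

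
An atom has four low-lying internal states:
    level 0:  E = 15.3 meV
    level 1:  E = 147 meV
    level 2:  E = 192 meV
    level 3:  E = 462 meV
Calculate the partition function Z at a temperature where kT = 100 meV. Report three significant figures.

Z = 1.24

Eᵢ/kT = 0.15300, 1.4700, 1.9200, 4.6200.
Z = Σ e^(−Eᵢ/kT) = e^(−0.15300) + e^(−1.4700) + e^(−1.9200) + e^(−4.6200) = 0.85813 + 0.22993 + 0.14661 + 0.0098528 = 1.2445.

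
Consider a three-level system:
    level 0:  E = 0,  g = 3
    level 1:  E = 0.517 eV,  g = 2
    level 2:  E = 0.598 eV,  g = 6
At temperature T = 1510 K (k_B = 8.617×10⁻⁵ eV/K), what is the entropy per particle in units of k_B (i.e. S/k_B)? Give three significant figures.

1.27

k_BT = 8.617×10⁻⁵ × 1510 K = 0.13012 eV.
Eᵢ/kT = 0, 3.9733, 4.5958.
Z = Σ gᵢe^(−Eᵢ/kT) = 3·e^(−0) + 2·e^(−3.9733) + 6·e^(−4.5958) = 3.0000 + 0.037623 + 0.060565 = 3.0982.
⟨E⟩ = Σ EᵢPᵢ = 0.017968 eV.
S/k_B = ln Z + ⟨E⟩/kT = ln(3.0982) + 0.017968/0.13012 = 1.1308 + 0.13809 = 1.27.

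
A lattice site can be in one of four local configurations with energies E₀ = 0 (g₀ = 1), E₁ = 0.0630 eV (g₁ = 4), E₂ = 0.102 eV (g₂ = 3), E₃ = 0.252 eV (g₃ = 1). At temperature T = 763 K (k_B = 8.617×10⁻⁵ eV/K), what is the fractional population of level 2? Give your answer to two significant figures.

0.20

k_BT = 8.617×10⁻⁵ × 763 K = 0.06575 eV.
Eᵢ/kT = 0, 0.9582, 1.551, 3.833.
Z = Σ gᵢe^(−Eᵢ/kT) = 1·e^(−0) + 4·e^(−0.9582) + 3·e^(−1.551) + 1·e^(−3.833) = 1.000 + 1.534 + 0.6361 + 0.02164 = 3.192.
P₂ = g₂ e^(−E₂/kT) / Z = 0.6361/3.192 = 0.20.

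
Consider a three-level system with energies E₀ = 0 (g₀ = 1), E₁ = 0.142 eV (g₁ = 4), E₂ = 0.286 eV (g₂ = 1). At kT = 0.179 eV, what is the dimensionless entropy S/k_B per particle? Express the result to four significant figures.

1.686

Eᵢ/kT = 0, 0.793296, 1.59777.
Z = Σ gᵢe^(−Eᵢ/kT) = 1·e^(−0) + 4·e^(−0.793296) + 1·e^(−1.59777) = 1.00000 + 1.80941 + 0.202347 = 3.01176.
⟨E⟩ = Σ EᵢPᵢ = 0.104526 eV.
S/k_B = ln Z + ⟨E⟩/kT = ln(3.01176) + 0.104526/0.179 = 1.10252 + 0.583944 = 1.686.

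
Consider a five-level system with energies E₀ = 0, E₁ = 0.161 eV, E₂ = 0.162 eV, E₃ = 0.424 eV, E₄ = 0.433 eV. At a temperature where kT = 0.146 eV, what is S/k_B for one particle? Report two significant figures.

Eᵢ/kT = 0, 1.103, 1.110, 2.904, 2.966.
Z = Σ e^(−Eᵢ/kT) = e^(−0) + e^(−1.103) + e^(−1.110) + e^(−2.904) + e^(−2.966) = 1.000 + 0.3319 + 0.3296 + 0.05480 + 0.05151 = 1.768.
⟨E⟩ = Σ EᵢPᵢ = 0.08618 eV.
S/k_B = ln Z + ⟨E⟩/kT = ln(1.768) + 0.08618/0.146 = 0.5698 + 0.5903 = 1.2.

1.2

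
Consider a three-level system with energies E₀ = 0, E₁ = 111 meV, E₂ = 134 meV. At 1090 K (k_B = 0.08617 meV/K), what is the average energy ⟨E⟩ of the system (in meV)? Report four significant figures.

k_BT = 0.08617 × 1090 K = 93.9253 meV.
Eᵢ/kT = 0, 1.18179, 1.42667.
Z = Σ e^(−Eᵢ/kT) = e^(−0) + e^(−1.18179) + e^(−1.42667) = 1.00000 + 0.306729 + 0.240107 = 1.54684.
⟨E⟩ = Σ Eᵢ e^(−Eᵢ/kT) / Z = (0·1.00000 + 111·0.306729 + 134·0.240107) / 1.54684 = 42.81 meV.

42.81 meV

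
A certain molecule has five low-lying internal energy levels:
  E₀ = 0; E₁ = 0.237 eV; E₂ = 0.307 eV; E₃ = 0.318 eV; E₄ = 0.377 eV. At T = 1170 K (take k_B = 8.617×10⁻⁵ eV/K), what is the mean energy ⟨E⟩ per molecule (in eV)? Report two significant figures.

0.049 eV

k_BT = 8.617×10⁻⁵ × 1170 K = 0.1008 eV.
Eᵢ/kT = 0, 2.351, 3.046, 3.155, 3.740.
Z = Σ e^(−Eᵢ/kT) = e^(−0) + e^(−2.351) + e^(−3.046) + e^(−3.155) + e^(−3.740) = 1.000 + 0.09527 + 0.04755 + 0.04264 + 0.02375 = 1.209.
⟨E⟩ = Σ Eᵢ e^(−Eᵢ/kT) / Z = (0·1.000 + 0.237·0.09527 + 0.307·0.04755 + 0.318·0.04264 + 0.377·0.02375) / 1.209 = 0.049 eV.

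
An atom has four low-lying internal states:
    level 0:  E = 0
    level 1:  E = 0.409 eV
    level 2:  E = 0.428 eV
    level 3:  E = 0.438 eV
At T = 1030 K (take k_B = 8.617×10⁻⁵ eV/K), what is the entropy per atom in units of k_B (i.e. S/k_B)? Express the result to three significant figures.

k_BT = 8.617×10⁻⁵ × 1030 K = 0.088755 eV.
Eᵢ/kT = 0, 4.6082, 4.8223, 4.9349.
Z = Σ e^(−Eᵢ/kT) = e^(−0) + e^(−4.6082) + e^(−4.8223) + e^(−4.9349) = 1.0000 + 0.0099697 + 0.0080483 + 0.0071912 = 1.0252.
⟨E⟩ = Σ EᵢPᵢ = 0.010410 eV.
S/k_B = ln Z + ⟨E⟩/kT = ln(1.0252) + 0.010410/0.088755 = 0.024888 + 0.11729 = 0.142.

0.142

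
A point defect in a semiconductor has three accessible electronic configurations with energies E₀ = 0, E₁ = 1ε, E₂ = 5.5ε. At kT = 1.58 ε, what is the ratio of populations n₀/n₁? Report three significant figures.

1.88

n₀/n₁ = exp[−(E₀−E₁)/kT] = exp(−(-1ε)/(1.58ε)) = exp(0.63291) = 1.88.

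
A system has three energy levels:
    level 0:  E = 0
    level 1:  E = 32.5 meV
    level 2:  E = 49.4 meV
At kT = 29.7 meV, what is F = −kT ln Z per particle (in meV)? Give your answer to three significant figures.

-12.5 meV

Eᵢ/kT = 0, 1.0943, 1.6633.
Z = Σ e^(−Eᵢ/kT) = e^(−0) + e^(−1.0943) + e^(−1.6633) = 1.0000 + 0.33477 + 0.18951 = 1.5243.
F = −kT ln Z = −29.7 × ln(1.5243) = −29.7 × 0.42154 = -12.5 meV.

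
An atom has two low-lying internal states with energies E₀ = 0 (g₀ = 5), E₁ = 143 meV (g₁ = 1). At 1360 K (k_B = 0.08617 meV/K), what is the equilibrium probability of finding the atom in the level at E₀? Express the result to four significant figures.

0.9443

k_BT = 0.08617 × 1360 K = 117.191 meV.
Eᵢ/kT = 0, 1.22023.
Z = Σ gᵢe^(−Eᵢ/kT) = 5·e^(−0) + 1·e^(−1.22023) = 5.00000 + 0.295162 = 5.29516.
P₀ = g₀ e^(−E₀/kT) / Z = 5.00000/5.29516 = 0.9443.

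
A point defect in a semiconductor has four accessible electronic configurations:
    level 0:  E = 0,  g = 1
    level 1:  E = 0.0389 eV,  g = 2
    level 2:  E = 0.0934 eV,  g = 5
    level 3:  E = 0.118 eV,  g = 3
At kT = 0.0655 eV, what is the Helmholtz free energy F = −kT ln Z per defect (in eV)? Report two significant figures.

Eᵢ/kT = 0, 0.5939, 1.426, 1.802.
Z = Σ gᵢe^(−Eᵢ/kT) = 1·e^(−0) + 2·e^(−0.5939) + 5·e^(−1.426) + 3·e^(−1.802) = 1.000 + 1.104 + 1.201 + 0.4949 = 3.800.
F = −kT ln Z = −0.0655 × ln(3.800) = −0.0655 × 1.335 = -0.087 eV.

-0.087 eV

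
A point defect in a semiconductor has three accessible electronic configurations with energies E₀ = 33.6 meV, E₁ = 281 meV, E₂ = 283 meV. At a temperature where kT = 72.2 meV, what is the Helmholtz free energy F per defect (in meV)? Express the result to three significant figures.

Eᵢ/kT = 0.46537, 3.8920, 3.9197.
Z = Σ e^(−Eᵢ/kT) = e^(−0.46537) + e^(−3.8920) + e^(−3.9197) = 0.62790 + 0.020404 + 0.019847 = 0.66815.
F = −kT ln Z = −72.2 × ln(0.66815) = −72.2 × -0.40324 = 29.1 meV.

29.1 meV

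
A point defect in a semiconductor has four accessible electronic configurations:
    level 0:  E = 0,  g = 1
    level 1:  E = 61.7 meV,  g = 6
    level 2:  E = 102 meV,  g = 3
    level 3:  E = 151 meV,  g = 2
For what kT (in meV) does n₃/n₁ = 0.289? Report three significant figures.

626 meV

n₃/n₁ = (g₃/g₁) exp[−(E₃−E₁)/kT] = 0.289.
⇒ (E₃−E₁)/kT = ln((2/6)/0.289) = ln(1.1534) = 0.14271.
kT = 89.3 meV / 0.14271 = 626 meV.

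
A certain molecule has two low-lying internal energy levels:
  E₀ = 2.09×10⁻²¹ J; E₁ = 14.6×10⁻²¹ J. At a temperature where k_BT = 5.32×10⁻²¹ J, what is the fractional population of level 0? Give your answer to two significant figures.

Eᵢ/kT = 0.3929, 2.744.
Z = Σ e^(−Eᵢ/kT) = e^(−0.3929) + e^(−2.744) = 0.6751 + 0.06431 = 0.7394.
P₀ = e^(−E₀/kT) / Z = 0.6751/0.7394 = 0.91.

0.91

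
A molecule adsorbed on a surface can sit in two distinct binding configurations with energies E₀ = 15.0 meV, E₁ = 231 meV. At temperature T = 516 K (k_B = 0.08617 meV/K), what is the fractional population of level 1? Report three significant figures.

k_BT = 0.08617 × 516 K = 44.464 meV.
Eᵢ/kT = 0.33735, 5.1952.
Z = Σ e^(−Eᵢ/kT) = e^(−0.33735) + e^(−5.1952) = 0.71366 + 0.0055431 = 0.71920.
P₁ = e^(−E₁/kT) / Z = 0.0055431/0.71920 = 0.00771.

0.00771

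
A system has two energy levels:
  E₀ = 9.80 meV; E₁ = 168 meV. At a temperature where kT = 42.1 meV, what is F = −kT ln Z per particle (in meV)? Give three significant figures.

Eᵢ/kT = 0.23278, 3.9905.
Z = Σ e^(−Eᵢ/kT) = e^(−0.23278) + e^(−3.9905) = 0.79233 + 0.018490 = 0.81082.
F = −kT ln Z = −42.1 × ln(0.81082) = −42.1 × -0.20971 = 8.83 meV.

8.83 meV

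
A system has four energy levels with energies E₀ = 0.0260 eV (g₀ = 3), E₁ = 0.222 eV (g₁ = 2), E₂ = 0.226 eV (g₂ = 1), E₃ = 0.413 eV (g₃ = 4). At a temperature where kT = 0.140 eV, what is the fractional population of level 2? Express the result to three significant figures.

Eᵢ/kT = 0.18571, 1.5857, 1.6143, 2.9500.
Z = Σ gᵢe^(−Eᵢ/kT) = 3·e^(−0.18571) + 2·e^(−1.5857) + 1·e^(−1.6143) + 4·e^(−2.9500) = 2.4915 + 0.40961 + 0.19903 + 0.20936 = 3.3095.
P₂ = g₂ e^(−E₂/kT) / Z = 0.19903/3.3095 = 0.0601.

0.0601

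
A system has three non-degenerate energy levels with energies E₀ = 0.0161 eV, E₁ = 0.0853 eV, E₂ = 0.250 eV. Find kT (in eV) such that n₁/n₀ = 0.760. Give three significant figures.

n₁/n₀ = exp[−(E₁−E₀)/kT] = 0.760.
⇒ (E₁−E₀)/kT = ln(1/0.760) = ln(1.3158) = 0.27444.
kT = 0.0692 eV / 0.27444 = 0.252 eV.

0.252 eV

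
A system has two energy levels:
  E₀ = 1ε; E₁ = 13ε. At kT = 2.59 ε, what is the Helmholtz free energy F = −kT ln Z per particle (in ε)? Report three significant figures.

Eᵢ/kT = 0.38610, 5.0193.
Z = Σ e^(−Eᵢ/kT) = e^(−0.38610) + e^(−5.0193) = 0.67970 + 0.0066092 = 0.68631.
F = −kT ln Z = −2.59 × ln(0.68631) = −2.59 × -0.37643 = 0.975 ε.

0.975 ε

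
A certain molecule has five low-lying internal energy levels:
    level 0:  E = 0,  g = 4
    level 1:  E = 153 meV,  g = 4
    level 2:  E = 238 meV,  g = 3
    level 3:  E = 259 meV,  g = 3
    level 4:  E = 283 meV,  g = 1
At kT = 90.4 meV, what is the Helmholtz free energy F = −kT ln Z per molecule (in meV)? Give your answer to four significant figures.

-148.5 meV

Eᵢ/kT = 0, 1.69248, 2.63274, 2.86504, 3.13053.
Z = Σ gᵢe^(−Eᵢ/kT) = 4·e^(−0) + 4·e^(−1.69248) + 3·e^(−2.63274) + 3·e^(−2.86504) + 1·e^(−3.13053) = 4.00000 + 0.736250 + 0.215644 + 0.170943 + 0.0436946 = 5.16653.
F = −kT ln Z = −90.4 × ln(5.16653) = −90.4 × 1.64220 = -148.5 meV.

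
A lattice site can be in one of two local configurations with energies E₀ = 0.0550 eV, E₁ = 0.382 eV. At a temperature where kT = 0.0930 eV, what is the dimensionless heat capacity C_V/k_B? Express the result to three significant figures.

Eᵢ/kT = 0.59140, 4.1075.
Z = Σ e^(−Eᵢ/kT) = e^(−0.59140) + e^(−4.1075) = 0.55355 + 0.016449 = 0.57000.
⟨E⟩ = 0.064436 eV, ⟨E²⟩ = 0.0071488 eV².
C_V/k_B = (⟨E²⟩ − ⟨E⟩²)/(kT)² = (0.0071488 − 0.0041520)/0.0086490 = 0.346.

0.346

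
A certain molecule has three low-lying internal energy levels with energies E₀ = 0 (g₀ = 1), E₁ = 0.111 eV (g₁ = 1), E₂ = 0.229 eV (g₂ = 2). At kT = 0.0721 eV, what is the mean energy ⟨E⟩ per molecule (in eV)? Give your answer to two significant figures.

0.033 eV

Eᵢ/kT = 0, 1.540, 3.176.
Z = Σ gᵢe^(−Eᵢ/kT) = 1·e^(−0) + 1·e^(−1.540) + 2·e^(−3.176) = 1.000 + 0.2144 + 0.08350 = 1.298.
⟨E⟩ = Σ Eᵢ gᵢe^(−Eᵢ/kT) / Z = (0·1.000 + 0.111·0.2144 + 0.229·0.08350) / 1.298 = 0.033 eV.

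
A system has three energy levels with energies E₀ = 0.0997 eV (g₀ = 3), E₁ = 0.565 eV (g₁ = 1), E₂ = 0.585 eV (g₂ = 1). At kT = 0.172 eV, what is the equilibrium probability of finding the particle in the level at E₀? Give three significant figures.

Eᵢ/kT = 0.57965, 3.2849, 3.4012.
Z = Σ gᵢe^(−Eᵢ/kT) = 3·e^(−0.57965) + 1·e^(−3.2849) + 1·e^(−3.4012) = 1.6803 + 0.037444 + 0.033333 = 1.7511.
P₀ = g₀ e^(−E₀/kT) / Z = 1.6803/1.7511 = 0.960.

0.960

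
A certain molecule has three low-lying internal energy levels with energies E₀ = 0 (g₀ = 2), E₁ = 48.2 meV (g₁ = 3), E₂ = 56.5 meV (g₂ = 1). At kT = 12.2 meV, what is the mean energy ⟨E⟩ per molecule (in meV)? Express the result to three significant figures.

1.61 meV

Eᵢ/kT = 0, 3.9508, 4.6311.
Z = Σ gᵢe^(−Eᵢ/kT) = 2·e^(−0) + 3·e^(−3.9508) + 1·e^(−4.6311) = 2.0000 + 0.057718 + 0.0097440 = 2.0675.
⟨E⟩ = Σ Eᵢ gᵢe^(−Eᵢ/kT) / Z = (0·2.0000 + 48.2·0.057718 + 56.5·0.0097440) / 2.0675 = 1.61 meV.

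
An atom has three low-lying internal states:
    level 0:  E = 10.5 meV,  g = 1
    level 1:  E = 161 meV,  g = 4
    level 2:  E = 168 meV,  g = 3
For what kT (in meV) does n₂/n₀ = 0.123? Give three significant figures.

49.3 meV

n₂/n₀ = (g₂/g₀) exp[−(E₂−E₀)/kT] = 0.123.
⇒ (E₂−E₀)/kT = ln((3/1)/0.123) = ln(24.390) = 3.1942.
kT = 157.5 meV / 3.1942 = 49.3 meV.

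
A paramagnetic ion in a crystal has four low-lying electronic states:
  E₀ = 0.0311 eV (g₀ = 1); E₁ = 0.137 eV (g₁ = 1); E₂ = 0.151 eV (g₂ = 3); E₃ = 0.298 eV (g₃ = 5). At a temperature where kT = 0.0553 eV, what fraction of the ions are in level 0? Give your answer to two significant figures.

0.65

Eᵢ/kT = 0.5624, 2.477, 2.731, 5.389.
Z = Σ gᵢe^(−Eᵢ/kT) = 1·e^(−0.5624) + 1·e^(−2.477) + 3·e^(−2.731) + 5·e^(−5.389) = 0.5698 + 0.08399 + 0.1955 + 0.02283 = 0.8721.
P₀ = g₀ e^(−E₀/kT) / Z = 0.5698/0.8721 = 0.65.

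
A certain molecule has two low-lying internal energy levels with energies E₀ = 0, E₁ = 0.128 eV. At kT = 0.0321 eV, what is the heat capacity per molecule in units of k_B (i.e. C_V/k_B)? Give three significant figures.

0.284

Eᵢ/kT = 0, 3.9875.
Z = Σ e^(−Eᵢ/kT) = e^(−0) + e^(−3.9875) = 1.0000 + 0.018546 = 1.0185.
⟨E⟩ = 0.0023308 eV, ⟨E²⟩ = 0.00029834 eV².
C_V/k_B = (⟨E²⟩ − ⟨E⟩²)/(kT)² = (0.00029834 − 0.0000054326)/0.0010304 = 0.284.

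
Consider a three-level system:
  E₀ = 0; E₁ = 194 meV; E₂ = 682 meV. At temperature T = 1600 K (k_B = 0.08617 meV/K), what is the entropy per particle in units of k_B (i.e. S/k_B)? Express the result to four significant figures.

0.5280

k_BT = 0.08617 × 1600 K = 137.872 meV.
Eᵢ/kT = 0, 1.40710, 4.94662.
Z = Σ e^(−Eᵢ/kT) = e^(−0) + e^(−1.40710) + e^(−4.94662) = 1.00000 + 0.244852 + 0.00710739 = 1.25196.
⟨E⟩ = Σ EᵢPᵢ = 41.8133 meV.
S/k_B = ln Z + ⟨E⟩/kT = ln(1.25196) + 41.8133/137.872 = 0.224710 + 0.303276 = 0.5280.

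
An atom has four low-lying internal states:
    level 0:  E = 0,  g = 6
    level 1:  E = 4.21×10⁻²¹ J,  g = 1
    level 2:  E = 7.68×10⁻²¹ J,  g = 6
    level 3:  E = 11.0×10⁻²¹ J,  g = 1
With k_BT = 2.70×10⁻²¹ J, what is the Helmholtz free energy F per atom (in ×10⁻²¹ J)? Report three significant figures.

-5.09 ×10⁻²¹ J

Eᵢ/kT = 0, 1.5593, 2.8444, 4.0741.
Z = Σ gᵢe^(−Eᵢ/kT) = 6·e^(−0) + 1·e^(−1.5593) + 6·e^(−2.8444) + 1·e^(−4.0741) = 6.0000 + 0.21028 + 0.34901 + 0.017008 = 6.5763.
F = −kT ln Z = −2.70 × ln(6.5763) = −2.70 × 1.8835 = -5.09 ×10⁻²¹ J.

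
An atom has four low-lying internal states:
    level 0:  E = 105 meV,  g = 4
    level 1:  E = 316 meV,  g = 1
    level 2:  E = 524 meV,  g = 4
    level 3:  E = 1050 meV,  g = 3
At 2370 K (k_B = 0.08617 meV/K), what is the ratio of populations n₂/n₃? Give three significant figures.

k_BT = 0.08617 × 2370 K = 204.22 meV.
n₂/n₃ = (g₂/g₃) exp[−(E₂−E₃)/kT] = (4/3) × exp(−(-526 meV)/(204.22 meV)) = (4/3) × exp(2.5757) = 17.5.

17.5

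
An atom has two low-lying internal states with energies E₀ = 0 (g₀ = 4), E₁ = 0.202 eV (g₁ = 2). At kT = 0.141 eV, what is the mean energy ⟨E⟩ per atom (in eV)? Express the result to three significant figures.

Eᵢ/kT = 0, 1.4326.
Z = Σ gᵢe^(−Eᵢ/kT) = 4·e^(−0) + 2·e^(−1.4326) = 4.0000 + 0.47738 = 4.4774.
⟨E⟩ = Σ Eᵢ gᵢe^(−Eᵢ/kT) / Z = (0·4.0000 + 0.202·0.47738) / 4.4774 = 0.0215 eV.

0.0215 eV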